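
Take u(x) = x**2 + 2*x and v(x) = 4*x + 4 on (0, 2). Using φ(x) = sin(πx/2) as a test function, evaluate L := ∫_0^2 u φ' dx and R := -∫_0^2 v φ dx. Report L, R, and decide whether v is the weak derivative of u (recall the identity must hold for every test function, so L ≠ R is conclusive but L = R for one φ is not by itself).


LHS = -16/π, RHS = -32/π. No, v is not the weak derivative of u.

u(x) = x**2 + 2*x, classical derivative u'(x) = 2*x + 2.
φ(x) = sin(πx/2), so φ'(x) = π*cos(π*x/2)/2.
Note φ(0) = φ(2) = 0, so the boundary term u·φ vanishes.
LHS = ∫_0^2 u(x) φ'(x) dx = ∫_0^2 (π*x^2*cos(π*x/2)/2 + π*x*cos(π*x/2)) dx. Term by term:
  ∫_0^2 π*x*cos(π*x/2) dx = -8/π;  ∫_0^2 π*x^2*cos(π*x/2)/2 dx = -8/π.
Sum: -8/π − 8/π = -16/π.
So LHS = -16/π.
∫_0^2 v(x) φ(x) dx = ∫_0^2 (4*x*sin(π*x/2) + 4*sin(π*x/2)) dx. Term by term:
  ∫_0^2 4*sin(π*x/2) dx = 16/π;  ∫_0^2 4*x*sin(π*x/2) dx = 16/π.
Sum: 16/π + 16/π = 32/π.
So RHS = -∫_0^2 v(x) φ(x) dx = -32/π.
LHS − RHS = 16/π ≠ 0, so the identity fails.
(For a valid weak derivative the identity must hold for EVERY test function, in particular this one. The failure shows v is NOT the weak derivative of u.)
Correct weak derivative would be u'(x) = 2*x + 2.


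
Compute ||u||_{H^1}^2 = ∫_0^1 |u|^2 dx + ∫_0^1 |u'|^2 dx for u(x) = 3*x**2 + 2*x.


||u||_{H^1}^2 = 512/15

The H^1 norm (squared) on an interval (0, L) is
  ||u||_{H^1}^2 = ∫_0^L u(x)^2 dx + ∫_0^L u'(x)^2 dx.
Compute u'(x) = 6*x + 2.
Then u(x)^2 = 9*x**4 + 12*x**3 + 4*x**2 and u'(x)^2 = 36*x**2 + 24*x + 4.
Integrate each monomial from 0 to 1 using ∫_0^1 c·x^n dx = c·1^(n+1)/(n+1):
  ∫_0^1 u(x)^2 dx = ∫_0^1 (9*x^4 + 12*x^3 + 4*x^2) dx. Term by term:
    ∫_0^1 9*x^4 dx = 9/5;  ∫_0^1 12*x^3 dx = 3;  ∫_0^1 4*x^2 dx = 4/3.
  Sum: 9/5 + 3 + 4/3 = 92/15.
  ∫_0^1 u'(x)^2 dx = ∫_0^1 (36*x^2 + 24*x + 4) dx. Term by term:
    ∫_0^1 36*x^2 dx = 12;  ∫_0^1 24*x dx = 12;  ∫_0^1 4 dx = 4.
  Sum: 12 + 12 + 4 = 28.
Adding: ||u||_{H^1}^2 = 92/15 + 28 = 512/15.


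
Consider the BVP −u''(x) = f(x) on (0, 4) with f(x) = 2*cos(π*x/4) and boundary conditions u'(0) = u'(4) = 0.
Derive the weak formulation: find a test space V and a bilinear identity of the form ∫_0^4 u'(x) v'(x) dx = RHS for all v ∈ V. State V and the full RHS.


V = H^1(0, 4) (no boundary constraint on v; u is determined up to an additive constant); weak form: ∫_0^4 u'v' dx = ∫_0^4 (2*cos(π*x/4)) v dx for all v ∈ V.

Multiply both sides by a test function v and integrate from 0 to 4:
  ∫_0^4 −u''(x) v(x) dx = ∫_0^4 f(x) v(x) dx.
Integrate the LHS by parts once:
  ∫_0^4 −u'' v dx = −[u'(x) v(x)]_0^4 + ∫_0^4 u'(x) v'(x) dx.
Thus ∫_0^4 u'(x) v'(x) dx = ∫_0^4 f(x) v(x) dx + [u'(x) v(x)]_0^4.
Choose V so that boundary terms are either known or forced to vanish.
u has homogeneous Neumann: u'(0) = u'(4) = 0. So [u' v]_0^4 = 0·v(4) − 0·v(0) = 0 for any v; take V = H^1(0, 4).
Weak formulation: find u (satisfying any essential BC) such that ∫_0^4 u'(x) v'(x) dx = ∫_0^4 f v dx for all v ∈ V (homogeneous Neumann, so boundary terms vanish).
Substituting f(x) = 2*cos(π*x/4), the right-hand side is ∫_0^4 (2*cos(π*x/4)) v dx.
Compatibility check (pure Neumann): taking v ≡ 1 ∈ V gives 0 = ∫_0^4 f dx + (0) − (0), i.e. ∫_0^4 f dx must equal u'(0) − u'(4) = 0. Indeed ∫_0^4 (2*cos(π*x/4)) dx = 0, so the data are compatible. The solution is then unique only up to an additive constant (fix it e.g. by requiring ∫_0^4 u dx = 0).


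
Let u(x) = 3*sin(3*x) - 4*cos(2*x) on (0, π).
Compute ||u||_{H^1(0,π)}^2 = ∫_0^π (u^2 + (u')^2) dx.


||u||_{H^1(0,π)}^2 = -144 + 85*π

u'(x) = 8*sin(2*x) + 9*cos(3*x).
Expand u² and (u')² and integrate term by term on (0, π), using: for integers n ≥ 1, ∫_0^π sin²(nx) dx = ∫_0^π cos²(nx) dx = π/2; for n ≠ n', ∫_0^π sin(nx)sin(n'x) dx = ∫_0^π cos(nx)cos(n'x) dx = 0; and by product-to-sum, ∫_0^π sin(nx)cos(n'x) dx = ½∫_0^π [sin((n+n')x) + sin((n−n')x)] dx, which is 0 when n+n' is even and 2n/(n²−n'²) when n+n' is odd (it need not vanish on (0, π)).
  u² squared terms: (-4)²·∫cos(2x)² dx = 16·π/2 = 8*π;  (3)²·∫sin(3x)² dx = 9·π/2 = 9*π/2.
  u² cross terms: 2·(-4)·(3)·∫cos(2x)·sin(3x) dx = -24·(6/5) = -144/5.
  So ∫_0^π u² dx = 8*π + 9*π/2 − 144/5 = -144/5 + 25*π/2.
  (u')² squared terms: (8)²·∫sin(2x)² dx = 64·π/2 = 32*π;  (9)²·∫cos(3x)² dx = 81·π/2 = 81*π/2.
  (u')² cross terms: 2·(8)·(9)·∫sin(2x)·cos(3x) dx = 144·(-4/5) = -576/5.
  So ∫_0^π (u')² dx = 32*π + 81*π/2 − 576/5 = -576/5 + 145*π/2.
||u||_{H^1}^2 = (-144/5 + 25*π/2) + (-576/5 + 145*π/2) = -144 + 85*π.


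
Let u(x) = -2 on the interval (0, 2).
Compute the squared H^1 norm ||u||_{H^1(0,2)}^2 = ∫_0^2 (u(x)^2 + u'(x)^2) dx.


||u||_{H^1}^2 = 8

The H^1 norm (squared) on an interval (0, L) is
  ||u||_{H^1}^2 = ∫_0^L u(x)^2 dx + ∫_0^L u'(x)^2 dx.
Compute u'(x) = 0.
Then u(x)^2 = 4 and u'(x)^2 = 0.
Integrate each monomial from 0 to 2 using ∫_0^2 c·x^n dx = c·2^(n+1)/(n+1):
  ∫_0^2 u(x)^2 dx = ∫_0^2 (4) dx. Term by term:
    ∫_0^2 4 dx = 8.
  ∫_0^2 u'(x)^2 dx = ∫_0^2 (0) dx. Term by term:
    ∫_0^2 0 dx = 0.
Adding: ||u||_{H^1}^2 = 8 + 0 = 8.


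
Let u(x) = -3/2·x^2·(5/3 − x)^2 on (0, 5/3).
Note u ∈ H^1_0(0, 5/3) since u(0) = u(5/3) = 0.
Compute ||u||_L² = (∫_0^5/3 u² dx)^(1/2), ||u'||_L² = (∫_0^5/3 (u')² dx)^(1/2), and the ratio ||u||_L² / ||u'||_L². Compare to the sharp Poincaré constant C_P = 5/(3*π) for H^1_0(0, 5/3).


||u||_L² / ||u'||_L² = 5*sqrt(3)/18 < C_P = 5/(3*π).

u(x) = -3/2·x^2·(5/3 − x)^2, so u'(x) = x*(-18*x^2 + 45*x - 25)/3.
u(x) = -3/2·x^2·(5/3 − x)^2 vanishes at x = 0 and x = 5/3, so u ∈ H^1_0(0, 5/3). Differentiate via the product rule and integrate the resulting polynomials term by term.
  ∫_0^5/3 u² dx = ∫_0^5/3 (9*x^8/4 - 15*x^7 + 75*x^6/2 - 125*x^5/3 + 625*x^4/36) dx. Term by term:
    ∫_0^5/3 9*x^8/4 dx = 1953125/78732;  ∫_0^5/3 -15*x^7 dx = -1953125/17496;  ∫_0^5/3 75*x^6/2 dx = 1953125/10206;
    ∫_0^5/3 -125*x^5/3 dx = -1953125/13122;  ∫_0^5/3 625*x^4/36 dx = 390625/8748.
  Sum: 1953125/78732 − 1953125/17496 + 1953125/10206 − 1953125/13122 + 390625/8748 = 390625/1102248.
  ∫_0^5/3 (u')² dx = ∫_0^5/3 (36*x^6 - 180*x^5 + 325*x^4 - 250*x^3 + 625*x^2/9) dx. Term by term:
    ∫_0^5/3 36*x^6 dx = 312500/1701;  ∫_0^5/3 -180*x^5 dx = -156250/243;  ∫_0^5/3 325*x^4 dx = 203125/243;
    ∫_0^5/3 -250*x^3 dx = -78125/162;  ∫_0^5/3 625*x^2/9 dx = 78125/729.
  Sum: 312500/1701 − 156250/243 + 203125/243 − 78125/162 + 78125/729 = 15625/10206.
∫_0^5/3 u² dx = 390625/1102248, so ||u||_L² = 625*sqrt(42)/6804.
∫_0^5/3 (u')² dx = 15625/10206, so ||u'||_L² = 125*sqrt(14)/378.
Ratio ||u||_L² / ||u'||_L² = 5*sqrt(3)/18.
Sharp Poincaré constant on H^1_0(0, 5/3) is C_P = L/π = 5/(3*π), achieved by sin(3*π/5·x).
A polynomial bump cannot attain the sharp Poincaré constant (only the first sine eigenfunction does), so the ratio is strictly less than C_P, consistent with ||u||_L² ≤ C_P ||u'||_L².


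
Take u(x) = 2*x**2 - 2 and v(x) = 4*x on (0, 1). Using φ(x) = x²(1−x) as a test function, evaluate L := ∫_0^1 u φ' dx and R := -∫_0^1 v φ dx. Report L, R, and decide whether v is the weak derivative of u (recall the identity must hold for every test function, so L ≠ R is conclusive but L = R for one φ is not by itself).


LHS = -1/5, RHS = -1/5. Yes, v = u' weakly.

u(x) = 2*x**2 - 2, classical derivative u'(x) = 4*x.
φ(x) = x²(1−x), so φ'(x) = x*(2 - 3*x).
Note φ(0) = φ(1) = 0, so the boundary term u·φ vanishes.
LHS = ∫_0^1 u(x) φ'(x) dx = ∫_0^1 (-6*x^4 + 4*x^3 + 6*x^2 - 4*x) dx. Term by term:
  ∫_0^1 -6*x^4 dx = -6/5;  ∫_0^1 4*x^3 dx = 1;  ∫_0^1 6*x^2 dx = 2;
  ∫_0^1 -4*x dx = -2.
Sum: -6/5 + 1 + 2 − 2 = -1/5.
So LHS = -1/5.
∫_0^1 v(x) φ(x) dx = ∫_0^1 (-4*x^4 + 4*x^3) dx. Term by term:
  ∫_0^1 -4*x^4 dx = -4/5;  ∫_0^1 4*x^3 dx = 1.
Sum: -4/5 + 1 = 1/5.
So RHS = -∫_0^1 v(x) φ(x) dx = -1/5.
LHS = RHS, so the identity holds for this test φ.
Moreover u is smooth here and v(x) = u'(x) = 4*x pointwise, so the identity holds for every test function. Hence v is the weak derivative of u.


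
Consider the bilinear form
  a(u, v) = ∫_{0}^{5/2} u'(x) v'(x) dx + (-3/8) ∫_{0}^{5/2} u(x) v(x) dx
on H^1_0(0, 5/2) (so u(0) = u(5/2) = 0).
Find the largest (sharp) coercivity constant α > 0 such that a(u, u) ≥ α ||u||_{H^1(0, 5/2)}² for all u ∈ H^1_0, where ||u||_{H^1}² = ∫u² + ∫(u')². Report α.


α = (-75 + 32*π^2)/(8*(25 + 4*π^2))

Coercivity of a(·,·) on H^1_0(0, 5/2) means a(u, u) ≥ α ||u||_{H^1}² for every u ∈ H^1_0.
The interval has length L = 5/2, and Poincaré/coercivity depend only on L. Here a(u, u) = ∫(u')² + (-3/8)·∫u².
Here c = -3/8 < 0 with |c| < (π/L)² = 4*π^2/25, so coercivity still holds. The condition a(u,u) ≥ α||u||_{H^1}² reads (1−α)∫(u')² ≥ (α−c)∫u². Any admissible α is ≤ 1 (rapidly oscillating u have ∫u²/∫(u')² → 0), and α = 1 would force 0 ≥ (1−c)∫u², impossible since c < 1; so 1−α > 0. By the sharp Poincaré inequality on H^1_0 of an interval of length L, ∫(u')² ≥ (π/L)²∫u² with equality for the first sine mode sin(π(x−x₀)/L) (x₀ the left endpoint), so the inequality holds for all u iff (1−α)(π/L)² ≥ α − c, i.e. α ≤ ((π/L)² + c)/((π/L)² + 1) = (1 + c(L/π)²)/(1 + (L/π)²). (Direct route, valid since c ≤ 0: Poincaré gives c∫u² ≥ c(L/π)²∫(u')², so a(u,u) ≥ (1 + c(L/π)²)∫(u')², while ||u||_{H^1}² ≤ (1 + (L/π)²)∫(u')²; dividing yields the same α.) With (π/L)² = 4*π^2/25 and c = -3/8, the largest admissible constant is α = ((π/L)² + c)/((π/L)² + 1).
Simplifying, α = (-75 + 32*π^2)/(8*(25 + 4*π^2)).


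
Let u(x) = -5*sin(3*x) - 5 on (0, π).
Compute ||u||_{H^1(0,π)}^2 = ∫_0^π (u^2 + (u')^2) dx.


||u||_{H^1(0,π)}^2 = 100/3 + 150*π

u'(x) = -15*cos(3*x).
Expand u² and (u')² and integrate term by term on (0, π), using: for integers n ≥ 1, ∫_0^π sin²(nx) dx = ∫_0^π cos²(nx) dx = π/2; for n ≠ n', ∫_0^π sin(nx)sin(n'x) dx = ∫_0^π cos(nx)cos(n'x) dx = 0; and by product-to-sum, ∫_0^π sin(nx)cos(n'x) dx = ½∫_0^π [sin((n+n')x) + sin((n−n')x)] dx, which is 0 when n+n' is even and 2n/(n²−n'²) when n+n' is odd (it need not vanish on (0, π)). For the constant mode: ∫_0^π 1 dx = π, ∫_0^π cos(nx) dx = 0, ∫_0^π sin(nx) dx = (1−(−1)^n)/n.
  u² squared terms: (-5)²·∫1 dx = 25·π = 25*π;  (-5)²·∫sin(3x)² dx = 25·π/2 = 25*π/2.
  u² cross terms: 2·(-5)·(-5)·∫1·sin(3x) dx = 50·(2/3) = 100/3.
  So ∫_0^π u² dx = 25*π + 25*π/2 + 100/3 = 100/3 + 75*π/2.
  (u')² squared terms: (-15)²·∫cos(3x)² dx = 225·π/2 = 225*π/2.
  So ∫_0^π (u')² dx = 225*π/2.
||u||_{H^1}^2 = (100/3 + 75*π/2) + (225*π/2) = 100/3 + 150*π.


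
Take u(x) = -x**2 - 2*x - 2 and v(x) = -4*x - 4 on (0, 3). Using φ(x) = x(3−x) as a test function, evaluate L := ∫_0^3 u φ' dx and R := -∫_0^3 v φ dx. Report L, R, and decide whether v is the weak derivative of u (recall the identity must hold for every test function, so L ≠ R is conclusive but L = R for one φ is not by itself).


LHS = 45/2, RHS = 45. No, v is not the weak derivative of u.

u(x) = -x**2 - 2*x - 2, classical derivative u'(x) = -2*x - 2.
φ(x) = x(3−x), so φ'(x) = 3 - 2*x.
Note φ(0) = φ(3) = 0, so the boundary term u·φ vanishes.
LHS = ∫_0^3 u(x) φ'(x) dx = ∫_0^3 (2*x^3 + x^2 - 2*x - 6) dx. Term by term:
  ∫_0^3 2*x^3 dx = 81/2;  ∫_0^3 x^2 dx = 9;  ∫_0^3 -2*x dx = -9;
  ∫_0^3 -6 dx = -18.
Sum: 81/2 + 9 − 9 − 18 = 45/2.
So LHS = 45/2.
∫_0^3 v(x) φ(x) dx = ∫_0^3 (4*x^3 - 8*x^2 - 12*x) dx. Term by term:
  ∫_0^3 4*x^3 dx = 81;  ∫_0^3 -8*x^2 dx = -72;  ∫_0^3 -12*x dx = -54.
Sum: 81 − 72 − 54 = -45.
So RHS = -∫_0^3 v(x) φ(x) dx = 45.
LHS − RHS = -45/2 ≠ 0, so the identity fails.
(For a valid weak derivative the identity must hold for EVERY test function, in particular this one. The failure shows v is NOT the weak derivative of u.)
Correct weak derivative would be u'(x) = -2*x - 2.


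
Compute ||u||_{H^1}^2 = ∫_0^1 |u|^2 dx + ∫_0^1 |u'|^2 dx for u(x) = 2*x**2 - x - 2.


||u||_{H^1}^2 = 29/5

The H^1 norm (squared) on an interval (0, L) is
  ||u||_{H^1}^2 = ∫_0^L u(x)^2 dx + ∫_0^L u'(x)^2 dx.
Compute u'(x) = 4*x - 1.
Then u(x)^2 = 4*x**4 - 4*x**3 - 7*x**2 + 4*x + 4 and u'(x)^2 = 16*x**2 - 8*x + 1.
Integrate each monomial from 0 to 1 using ∫_0^1 c·x^n dx = c·1^(n+1)/(n+1):
  ∫_0^1 u(x)^2 dx = ∫_0^1 (4*x^4 - 4*x^3 - 7*x^2 + 4*x + 4) dx. Term by term:
    ∫_0^1 4*x^4 dx = 4/5;  ∫_0^1 -4*x^3 dx = -1;  ∫_0^1 -7*x^2 dx = -7/3;
    ∫_0^1 4*x dx = 2;  ∫_0^1 4 dx = 4.
  Sum: 4/5 − 1 − 7/3 + 2 + 4 = 52/15.
  ∫_0^1 u'(x)^2 dx = ∫_0^1 (16*x^2 - 8*x + 1) dx. Term by term:
    ∫_0^1 16*x^2 dx = 16/3;  ∫_0^1 -8*x dx = -4;  ∫_0^1 1 dx = 1.
  Sum: 16/3 − 4 + 1 = 7/3.
Adding: ||u||_{H^1}^2 = 52/15 + 7/3 = 29/5.


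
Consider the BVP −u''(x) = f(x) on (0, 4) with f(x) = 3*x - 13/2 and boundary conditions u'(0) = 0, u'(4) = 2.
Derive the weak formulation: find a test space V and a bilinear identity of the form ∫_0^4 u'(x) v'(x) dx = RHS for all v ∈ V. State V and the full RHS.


V = H^1(0, 4) (v unrestricted at boundary; u is determined up to an additive constant); weak form: ∫_0^4 u'v' dx = ∫_0^4 (3*x - 13/2) v dx + 2·v(4) for all v ∈ V.

Multiply both sides by a test function v and integrate from 0 to 4:
  ∫_0^4 −u''(x) v(x) dx = ∫_0^4 f(x) v(x) dx.
Integrate the LHS by parts once:
  ∫_0^4 −u'' v dx = −[u'(x) v(x)]_0^4 + ∫_0^4 u'(x) v'(x) dx.
Thus ∫_0^4 u'(x) v'(x) dx = ∫_0^4 f(x) v(x) dx + [u'(x) v(x)]_0^4.
Choose V so that boundary terms are either known or forced to vanish.
u has inhomogeneous Neumann u'(0) = 0, u'(4) = 2. [u' v]_0^4 = (2)·v(4) − (0)·v(0) = 2·v(4). Take V = H^1(0, 4); boundary term becomes part of RHS.
Weak formulation: find u (satisfying any essential BC) such that ∫_0^4 u'(x) v'(x) dx = ∫_0^4 f v dx + 2·v(4) for all v ∈ V (Neumann data are natural BCs: they enter the RHS as boundary terms).
Substituting f(x) = 3*x - 13/2, the right-hand side is ∫_0^4 (3*x - 13/2) v dx + 2·v(4).
Compatibility check (pure Neumann): taking v ≡ 1 ∈ V gives 0 = ∫_0^4 f dx + (2) − (0), i.e. ∫_0^4 f dx must equal u'(0) − u'(4) = -2. Indeed ∫_0^4 (3*x - 13/2) dx = -2, so the data are compatible. The solution is then unique only up to an additive constant (fix it e.g. by requiring ∫_0^4 u dx = 0).


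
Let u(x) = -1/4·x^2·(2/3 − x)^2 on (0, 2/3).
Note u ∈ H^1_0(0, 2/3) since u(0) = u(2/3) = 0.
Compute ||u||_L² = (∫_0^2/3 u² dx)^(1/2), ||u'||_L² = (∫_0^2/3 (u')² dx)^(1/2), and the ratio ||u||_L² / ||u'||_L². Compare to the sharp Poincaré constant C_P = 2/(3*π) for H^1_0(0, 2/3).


||u||_L² / ||u'||_L² = sqrt(3)/9 < C_P = 2/(3*π).

u(x) = -1/4·x^2·(2/3 − x)^2, so u'(x) = x*(-x^2 + x - 2/9).
u(x) = -1/4·x^2·(2/3 − x)^2 vanishes at x = 0 and x = 2/3, so u ∈ H^1_0(0, 2/3). Differentiate via the product rule and integrate the resulting polynomials term by term.
  ∫_0^2/3 u² dx = ∫_0^2/3 (x^8/16 - x^7/6 + x^6/6 - 2*x^5/27 + x^4/81) dx. Term by term:
    ∫_0^2/3 x^8/16 dx = 32/177147;  ∫_0^2/3 -x^7/6 dx = -16/19683;  ∫_0^2/3 x^6/6 dx = 64/45927;
    ∫_0^2/3 -2*x^5/27 dx = -64/59049;  ∫_0^2/3 x^4/81 dx = 32/98415.
  Sum: 32/177147 − 16/19683 + 64/45927 − 64/59049 + 32/98415 = 16/6200145.
  ∫_0^2/3 (u')² dx = ∫_0^2/3 (x^6 - 2*x^5 + 13*x^4/9 - 4*x^3/9 + 4*x^2/81) dx. Term by term:
    ∫_0^2/3 x^6 dx = 128/15309;  ∫_0^2/3 -2*x^5 dx = -64/2187;  ∫_0^2/3 13*x^4/9 dx = 416/10935;
    ∫_0^2/3 -4*x^3/9 dx = -16/729;  ∫_0^2/3 4*x^2/81 dx = 32/6561.
  Sum: 128/15309 − 64/2187 + 416/10935 − 16/729 + 32/6561 = 16/229635.
∫_0^2/3 u² dx = 16/6200145, so ||u||_L² = 4*sqrt(105)/25515.
∫_0^2/3 (u')² dx = 16/229635, so ||u'||_L² = 4*sqrt(35)/2835.
Ratio ||u||_L² / ||u'||_L² = sqrt(3)/9.
Sharp Poincaré constant on H^1_0(0, 2/3) is C_P = L/π = 2/(3*π), achieved by sin(3*π/2·x).
A polynomial bump cannot attain the sharp Poincaré constant (only the first sine eigenfunction does), so the ratio is strictly less than C_P, consistent with ||u||_L² ≤ C_P ||u'||_L².


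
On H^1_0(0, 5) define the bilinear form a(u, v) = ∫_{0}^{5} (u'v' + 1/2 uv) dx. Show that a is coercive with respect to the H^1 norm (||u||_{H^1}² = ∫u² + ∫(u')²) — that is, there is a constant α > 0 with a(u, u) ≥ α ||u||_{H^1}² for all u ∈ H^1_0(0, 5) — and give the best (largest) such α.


α = (π^2 + 25/2)/(π^2 + 25)

Coercivity of a(·,·) on H^1_0(0, 5) means a(u, u) ≥ α ||u||_{H^1}² for every u ∈ H^1_0.
The interval has length L = 5, and Poincaré/coercivity depend only on L. Here a(u, u) = ∫(u')² + (1/2)·∫u².
Here 0 < c = 1/2 < 1. The condition a(u,u) ≥ α||u||_{H^1}² reads (1−α)∫(u')² ≥ (α−c)∫u². Any admissible α is ≤ 1 (rapidly oscillating u have ∫u²/∫(u')² → 0), and α = 1 would force 0 ≥ (1−c)∫u², impossible since c < 1; so 1−α > 0. By the sharp Poincaré inequality on H^1_0 of an interval of length L, ∫(u')² ≥ (π/L)²∫u² with equality for the first sine mode sin(π(x−x₀)/L) (x₀ the left endpoint), so the inequality holds for all u iff (1−α)(π/L)² ≥ α − c, i.e. α ≤ ((π/L)² + c)/((π/L)² + 1) = (1 + c(L/π)²)/(1 + (L/π)²). With (π/L)² = π^2/25 and c = 1/2, the largest admissible constant is α = ((π/L)² + c)/((π/L)² + 1).
Simplifying, α = (π^2 + 25/2)/(π^2 + 25).


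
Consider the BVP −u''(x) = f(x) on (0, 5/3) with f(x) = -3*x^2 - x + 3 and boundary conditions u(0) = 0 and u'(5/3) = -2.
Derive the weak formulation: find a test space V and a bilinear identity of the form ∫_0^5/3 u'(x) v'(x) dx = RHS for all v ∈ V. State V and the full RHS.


V = {v ∈ H^1(0, 5/3) : v(0) = 0} (test functions vanish at x = 0 where u is specified); weak form: ∫_0^5/3 u'v' dx = ∫_0^5/3 (-3*x^2 - x + 3) v dx − 2·v(5/3) for all v ∈ V.

Multiply both sides by a test function v and integrate from 0 to 5/3:
  ∫_0^5/3 −u''(x) v(x) dx = ∫_0^5/3 f(x) v(x) dx.
Integrate the LHS by parts once:
  ∫_0^5/3 −u'' v dx = −[u'(x) v(x)]_0^5/3 + ∫_0^5/3 u'(x) v'(x) dx.
Thus ∫_0^5/3 u'(x) v'(x) dx = ∫_0^5/3 f(x) v(x) dx + [u'(x) v(x)]_0^5/3.
Choose V so that boundary terms are either known or forced to vanish.
Mixed BC: u(0) = 0 (Dirichlet) and u'(5/3) = -2 (Neumann). Define V = {v ∈ H^1(0, 5/3) : v(0) = 0}. Then [u' v]_0^5/3 = u'(5/3)·v(5/3) − u'(0)·0 = − 2·v(5/3).
Weak formulation: find u (satisfying any essential BC) such that ∫_0^5/3 u'(x) v'(x) dx = ∫_0^5/3 f v dx − 2·v(5/3) for all v ∈ V (Dirichlet at 0 absorbed into V; Neumann datum at x = 5/3 contributes the boundary term).
Substituting f(x) = -3*x^2 - x + 3, the right-hand side is ∫_0^5/3 (-3*x^2 - x + 3) v dx − 2·v(5/3).


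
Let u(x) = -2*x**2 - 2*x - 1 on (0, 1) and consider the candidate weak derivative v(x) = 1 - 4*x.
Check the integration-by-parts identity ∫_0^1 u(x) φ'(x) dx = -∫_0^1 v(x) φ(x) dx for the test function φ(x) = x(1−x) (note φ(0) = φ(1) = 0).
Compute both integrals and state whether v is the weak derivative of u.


LHS = 2/3, RHS = 1/6. No, v is not the weak derivative of u.

u(x) = -2*x**2 - 2*x - 1, classical derivative u'(x) = -4*x - 2.
φ(x) = x(1−x), so φ'(x) = 1 - 2*x.
Note φ(0) = φ(1) = 0, so the boundary term u·φ vanishes.
LHS = ∫_0^1 u(x) φ'(x) dx = ∫_0^1 (4*x^3 + 2*x^2 - 1) dx. Term by term:
  ∫_0^1 4*x^3 dx = 1;  ∫_0^1 2*x^2 dx = 2/3;  ∫_0^1 -1 dx = -1.
Sum: 1 + 2/3 − 1 = 2/3.
So LHS = 2/3.
∫_0^1 v(x) φ(x) dx = ∫_0^1 (4*x^3 - 5*x^2 + x) dx. Term by term:
  ∫_0^1 4*x^3 dx = 1;  ∫_0^1 -5*x^2 dx = -5/3;  ∫_0^1 x dx = 1/2.
Sum: 1 − 5/3 + 1/2 = -1/6.
So RHS = -∫_0^1 v(x) φ(x) dx = 1/6.
LHS − RHS = 1/2 ≠ 0, so the identity fails.
(For a valid weak derivative the identity must hold for EVERY test function, in particular this one. The failure shows v is NOT the weak derivative of u.)
Correct weak derivative would be u'(x) = -4*x - 2.


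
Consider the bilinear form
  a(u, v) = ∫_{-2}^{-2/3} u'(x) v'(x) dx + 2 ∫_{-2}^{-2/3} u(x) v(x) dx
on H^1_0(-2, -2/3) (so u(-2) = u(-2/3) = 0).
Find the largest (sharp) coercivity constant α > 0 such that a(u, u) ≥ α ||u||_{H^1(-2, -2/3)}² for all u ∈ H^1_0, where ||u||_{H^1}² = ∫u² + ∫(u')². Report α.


α = 1

Coercivity of a(·,·) on H^1_0(-2, -2/3) means a(u, u) ≥ α ||u||_{H^1}² for every u ∈ H^1_0.
The interval has length L = 4/3, and Poincaré/coercivity depend only on L. Here a(u, u) = ∫(u')² + (2)·∫u².
Here c = 2 ≥ 1, so a(u,u) = ∫(u')² + c∫u² ≥ ∫(u')² + ∫u² = ||u||_{H^1}², i.e. α = 1 works. No larger α is possible: a(u,u) ≥ α||u||_{H^1}² means (1−α)∫(u')² ≥ (α−c)∫u², and for the modes u_n = sin(nπ(x−x₀)/L) (x₀ the left endpoint) one has ∫u_n²/∫(u_n')² = (L/(nπ))² → 0, so a(u_n,u_n)/||u_n||_{H^1}² → 1. Hence the optimal constant is α = 1.
Therefore α = 1.


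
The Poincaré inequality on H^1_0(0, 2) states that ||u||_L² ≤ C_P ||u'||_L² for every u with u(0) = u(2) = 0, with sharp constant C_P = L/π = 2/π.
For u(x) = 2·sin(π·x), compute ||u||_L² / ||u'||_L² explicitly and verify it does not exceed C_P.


||u||_L² / ||u'||_L² = 1/π < C_P = 2/π.

u(x) = 2·sin(π·x), so u'(x) = 2*π*cos(π*x).
Writing u(x) = A·sin(kπx/L) with A = 2 and k = 2, use ∫_0^L sin²(kπx/L) dx = L/2 and ∫_0^L cos²(kπx/L) dx = L/2.
u² = 4·sin²(π·x) and (u')² = 4*π^2·cos²(π·x), and each of sin², cos² integrates to L/2 = 1 over (0, 2).
∫_0^2 u² dx = 4, so ||u||_L² = 2.
∫_0^2 (u')² dx = 4*π^2, so ||u'||_L² = 2*π.
Ratio ||u||_L² / ||u'||_L² = 1/π.
Sharp Poincaré constant on H^1_0(0, 2) is C_P = L/π = 2/π, achieved by sin(π/2·x).
This is the k = 2 harmonic; the ratio L/(kπ) is strictly less than C_P = L/π, consistent with the sharp inequality ||u||_L² ≤ C_P ||u'||_L².


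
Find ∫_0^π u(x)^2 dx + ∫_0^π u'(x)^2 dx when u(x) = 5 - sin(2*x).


||u||_{H^1(0,π)}^2 = 55*π/2

u'(x) = -2*cos(2*x).
Expand u² and (u')² and integrate term by term on (0, π), using: for integers n ≥ 1, ∫_0^π sin²(nx) dx = ∫_0^π cos²(nx) dx = π/2; for n ≠ n', ∫_0^π sin(nx)sin(n'x) dx = ∫_0^π cos(nx)cos(n'x) dx = 0; and by product-to-sum, ∫_0^π sin(nx)cos(n'x) dx = ½∫_0^π [sin((n+n')x) + sin((n−n')x)] dx, which is 0 when n+n' is even and 2n/(n²−n'²) when n+n' is odd (it need not vanish on (0, π)). For the constant mode: ∫_0^π 1 dx = π, ∫_0^π cos(nx) dx = 0, ∫_0^π sin(nx) dx = (1−(−1)^n)/n.
  u² squared terms: (5)²·∫1 dx = 25·π = 25*π;  (-1)²·∫sin(2x)² dx = 1·π/2 = π/2.
  u² cross terms: 2·(5)·(-1)·∫1·sin(2x) dx = -10·(0) = 0.
  So ∫_0^π u² dx = 25*π + π/2 + 0 = 51*π/2.
  (u')² squared terms: (-2)²·∫cos(2x)² dx = 4·π/2 = 2*π.
  So ∫_0^π (u')² dx = 2*π.
||u||_{H^1}^2 = (51*π/2) + (2*π) = 55*π/2.


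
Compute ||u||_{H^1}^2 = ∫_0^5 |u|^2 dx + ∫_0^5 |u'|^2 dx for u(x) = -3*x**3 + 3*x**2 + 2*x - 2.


||u||_{H^1}^2 = 1871165/21

The H^1 norm (squared) on an interval (0, L) is
  ||u||_{H^1}^2 = ∫_0^L u(x)^2 dx + ∫_0^L u'(x)^2 dx.
Compute u'(x) = -9*x**2 + 6*x + 2.
Then u(x)^2 = 9*x**6 - 18*x**5 - 3*x**4 + 24*x**3 - 8*x**2 - 8*x + 4 and u'(x)^2 = 81*x**4 - 108*x**3 + 24*x + 4.
Integrate each monomial from 0 to 5 using ∫_0^5 c·x^n dx = c·5^(n+1)/(n+1):
  ∫_0^5 u(x)^2 dx = ∫_0^5 (9*x^6 - 18*x^5 - 3*x^4 + 24*x^3 - 8*x^2 - 8*x + 4) dx. Term by term:
    ∫_0^5 9*x^6 dx = 703125/7;  ∫_0^5 -18*x^5 dx = -46875;  ∫_0^5 -3*x^4 dx = -1875;
    ∫_0^5 24*x^3 dx = 3750;  ∫_0^5 -8*x^2 dx = -1000/3;  ∫_0^5 -8*x dx = -100;
    ∫_0^5 4 dx = 20.
  Sum: 703125/7 − 46875 − 1875 + 3750 − 1000/3 − 100 + 20 = 1155695/21.
  ∫_0^5 u'(x)^2 dx = ∫_0^5 (81*x^4 - 108*x^3 + 24*x + 4) dx. Term by term:
    ∫_0^5 81*x^4 dx = 50625;  ∫_0^5 -108*x^3 dx = -16875;  ∫_0^5 24*x dx = 300;
    ∫_0^5 4 dx = 20.
  Sum: 50625 − 16875 + 300 + 20 = 34070.
Adding: ||u||_{H^1}^2 = 1155695/21 + 34070 = 1871165/21.


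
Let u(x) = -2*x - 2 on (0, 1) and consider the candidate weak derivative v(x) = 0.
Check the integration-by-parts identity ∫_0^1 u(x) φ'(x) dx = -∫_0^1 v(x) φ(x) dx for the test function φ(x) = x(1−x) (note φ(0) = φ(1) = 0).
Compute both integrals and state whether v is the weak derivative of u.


LHS = 1/3, RHS = 0. No, v is not the weak derivative of u.

u(x) = -2*x - 2, classical derivative u'(x) = -2.
φ(x) = x(1−x), so φ'(x) = 1 - 2*x.
Note φ(0) = φ(1) = 0, so the boundary term u·φ vanishes.
LHS = ∫_0^1 u(x) φ'(x) dx = ∫_0^1 (4*x^2 + 2*x - 2) dx. Term by term:
  ∫_0^1 4*x^2 dx = 4/3;  ∫_0^1 2*x dx = 1;  ∫_0^1 -2 dx = -2.
Sum: 4/3 + 1 − 2 = 1/3.
So LHS = 1/3.
∫_0^1 v(x) φ(x) dx = ∫_0^1 (0) dx. Term by term:
  ∫_0^1 0 dx = 0.
So RHS = -∫_0^1 v(x) φ(x) dx = 0.
LHS − RHS = 1/3 ≠ 0, so the identity fails.
(For a valid weak derivative the identity must hold for EVERY test function, in particular this one. The failure shows v is NOT the weak derivative of u.)
Correct weak derivative would be u'(x) = -2.


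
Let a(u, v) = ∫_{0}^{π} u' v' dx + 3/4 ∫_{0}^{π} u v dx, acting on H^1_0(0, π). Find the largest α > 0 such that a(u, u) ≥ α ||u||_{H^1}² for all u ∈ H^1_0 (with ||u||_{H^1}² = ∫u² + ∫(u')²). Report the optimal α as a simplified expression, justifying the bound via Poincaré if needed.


α = 7/8

Coercivity of a(·,·) on H^1_0(0, π) means a(u, u) ≥ α ||u||_{H^1}² for every u ∈ H^1_0.
The interval has length L = π, and Poincaré/coercivity depend only on L. Here a(u, u) = ∫(u')² + (3/4)·∫u².
Here 0 < c = 3/4 < 1. The condition a(u,u) ≥ α||u||_{H^1}² reads (1−α)∫(u')² ≥ (α−c)∫u². Any admissible α is ≤ 1 (rapidly oscillating u have ∫u²/∫(u')² → 0), and α = 1 would force 0 ≥ (1−c)∫u², impossible since c < 1; so 1−α > 0. By the sharp Poincaré inequality on H^1_0 of an interval of length L, ∫(u')² ≥ (π/L)²∫u² with equality for the first sine mode sin(π(x−x₀)/L) (x₀ the left endpoint), so the inequality holds for all u iff (1−α)(π/L)² ≥ α − c, i.e. α ≤ ((π/L)² + c)/((π/L)² + 1) = (1 + c(L/π)²)/(1 + (L/π)²). With (π/L)² = 1 and c = 3/4, the largest admissible constant is α = ((π/L)² + c)/((π/L)² + 1).
Simplifying, α = 7/8.


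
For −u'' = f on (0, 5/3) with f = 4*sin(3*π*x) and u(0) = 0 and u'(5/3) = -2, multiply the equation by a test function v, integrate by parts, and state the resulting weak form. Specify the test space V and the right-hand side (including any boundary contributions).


V = {v ∈ H^1(0, 5/3) : v(0) = 0} (test functions vanish at x = 0 where u is specified); weak form: ∫_0^5/3 u'v' dx = ∫_0^5/3 (4*sin(3*π*x)) v dx − 2·v(5/3) for all v ∈ V.

Multiply both sides by a test function v and integrate from 0 to 5/3:
  ∫_0^5/3 −u''(x) v(x) dx = ∫_0^5/3 f(x) v(x) dx.
Integrate the LHS by parts once:
  ∫_0^5/3 −u'' v dx = −[u'(x) v(x)]_0^5/3 + ∫_0^5/3 u'(x) v'(x) dx.
Thus ∫_0^5/3 u'(x) v'(x) dx = ∫_0^5/3 f(x) v(x) dx + [u'(x) v(x)]_0^5/3.
Choose V so that boundary terms are either known or forced to vanish.
Mixed BC: u(0) = 0 (Dirichlet) and u'(5/3) = -2 (Neumann). Define V = {v ∈ H^1(0, 5/3) : v(0) = 0}. Then [u' v]_0^5/3 = u'(5/3)·v(5/3) − u'(0)·0 = − 2·v(5/3).
Weak formulation: find u (satisfying any essential BC) such that ∫_0^5/3 u'(x) v'(x) dx = ∫_0^5/3 f v dx − 2·v(5/3) for all v ∈ V (Dirichlet at 0 absorbed into V; Neumann datum at x = 5/3 contributes the boundary term).
Substituting f(x) = 4*sin(3*π*x), the right-hand side is ∫_0^5/3 (4*sin(3*π*x)) v dx − 2·v(5/3).


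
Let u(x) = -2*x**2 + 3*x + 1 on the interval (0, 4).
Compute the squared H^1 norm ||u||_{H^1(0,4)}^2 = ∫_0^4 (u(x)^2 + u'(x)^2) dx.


||u||_{H^1}^2 = 1976/5

The H^1 norm (squared) on an interval (0, L) is
  ||u||_{H^1}^2 = ∫_0^L u(x)^2 dx + ∫_0^L u'(x)^2 dx.
Compute u'(x) = 3 - 4*x.
Then u(x)^2 = 4*x**4 - 12*x**3 + 5*x**2 + 6*x + 1 and u'(x)^2 = 16*x**2 - 24*x + 9.
Integrate each monomial from 0 to 4 using ∫_0^4 c·x^n dx = c·4^(n+1)/(n+1):
  ∫_0^4 u(x)^2 dx = ∫_0^4 (4*x^4 - 12*x^3 + 5*x^2 + 6*x + 1) dx. Term by term:
    ∫_0^4 4*x^4 dx = 4096/5;  ∫_0^4 -12*x^3 dx = -768;  ∫_0^4 5*x^2 dx = 320/3;
    ∫_0^4 6*x dx = 48;  ∫_0^4 1 dx = 4.
  Sum: 4096/5 − 768 + 320/3 + 48 + 4 = 3148/15.
  ∫_0^4 u'(x)^2 dx = ∫_0^4 (16*x^2 - 24*x + 9) dx. Term by term:
    ∫_0^4 16*x^2 dx = 1024/3;  ∫_0^4 -24*x dx = -192;  ∫_0^4 9 dx = 36.
  Sum: 1024/3 − 192 + 36 = 556/3.
Adding: ||u||_{H^1}^2 = 3148/15 + 556/3 = 1976/5.


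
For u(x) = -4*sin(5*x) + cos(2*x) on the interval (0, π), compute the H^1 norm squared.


||u||_{H^1(0,π)}^2 = -400/21 + 421*π/2

u'(x) = -2*sin(2*x) - 20*cos(5*x).
Expand u² and (u')² and integrate term by term on (0, π), using: for integers n ≥ 1, ∫_0^π sin²(nx) dx = ∫_0^π cos²(nx) dx = π/2; for n ≠ n', ∫_0^π sin(nx)sin(n'x) dx = ∫_0^π cos(nx)cos(n'x) dx = 0; and by product-to-sum, ∫_0^π sin(nx)cos(n'x) dx = ½∫_0^π [sin((n+n')x) + sin((n−n')x)] dx, which is 0 when n+n' is even and 2n/(n²−n'²) when n+n' is odd (it need not vanish on (0, π)).
  u² squared terms: (-4)²·∫sin(5x)² dx = 16·π/2 = 8*π;  (1)²·∫cos(2x)² dx = 1·π/2 = π/2.
  u² cross terms: 2·(-4)·(1)·∫sin(5x)·cos(2x) dx = -8·(10/21) = -80/21.
  So ∫_0^π u² dx = 8*π + π/2 − 80/21 = -80/21 + 17*π/2.
  (u')² squared terms: (-20)²·∫cos(5x)² dx = 400·π/2 = 200*π;  (-2)²·∫sin(2x)² dx = 4·π/2 = 2*π.
  (u')² cross terms: 2·(-20)·(-2)·∫cos(5x)·sin(2x) dx = 80·(-4/21) = -320/21.
  So ∫_0^π (u')² dx = 200*π + 2*π − 320/21 = -320/21 + 202*π.
||u||_{H^1}^2 = (-80/21 + 17*π/2) + (-320/21 + 202*π) = -400/21 + 421*π/2.


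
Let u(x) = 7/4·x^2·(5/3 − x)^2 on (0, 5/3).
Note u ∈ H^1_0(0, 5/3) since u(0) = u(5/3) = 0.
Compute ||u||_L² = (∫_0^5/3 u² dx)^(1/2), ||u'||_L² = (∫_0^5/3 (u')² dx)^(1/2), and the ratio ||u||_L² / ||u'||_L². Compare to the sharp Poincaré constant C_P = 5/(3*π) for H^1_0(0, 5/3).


||u||_L² / ||u'||_L² = 5*sqrt(3)/18 < C_P = 5/(3*π).

u(x) = 7/4·x^2·(5/3 − x)^2, so u'(x) = 7*x*(3*x - 5)*(6*x - 5)/18.
u(x) = 7/4·x^2·(5/3 − x)^2 vanishes at x = 0 and x = 5/3, so u ∈ H^1_0(0, 5/3). Differentiate via the product rule and integrate the resulting polynomials term by term.
  ∫_0^5/3 u² dx = ∫_0^5/3 (49*x^8/16 - 245*x^7/12 + 1225*x^6/24 - 6125*x^5/108 + 30625*x^4/1296) dx. Term by term:
    ∫_0^5/3 49*x^8/16 dx = 95703125/2834352;  ∫_0^5/3 -245*x^7/12 dx = -95703125/629856;  ∫_0^5/3 1225*x^6/24 dx = 13671875/52488;
    ∫_0^5/3 -6125*x^5/108 dx = -95703125/472392;  ∫_0^5/3 30625*x^4/1296 dx = 19140625/314928.
  Sum: 95703125/2834352 − 95703125/629856 + 13671875/52488 − 95703125/472392 + 19140625/314928 = 2734375/5668704.
  ∫_0^5/3 (u')² dx = ∫_0^5/3 (49*x^6 - 245*x^5 + 15925*x^4/36 - 6125*x^3/18 + 30625*x^2/324) dx. Term by term:
    ∫_0^5/3 49*x^6 dx = 546875/2187;  ∫_0^5/3 -245*x^5 dx = -3828125/4374;  ∫_0^5/3 15925*x^4/36 dx = 9953125/8748;
    ∫_0^5/3 -6125*x^3/18 dx = -3828125/5832;  ∫_0^5/3 30625*x^2/324 dx = 3828125/26244.
  Sum: 546875/2187 − 3828125/4374 + 9953125/8748 − 3828125/5832 + 3828125/26244 = 109375/52488.
∫_0^5/3 u² dx = 2734375/5668704, so ||u||_L² = 625*sqrt(42)/5832.
∫_0^5/3 (u')² dx = 109375/52488, so ||u'||_L² = 125*sqrt(14)/324.
Ratio ||u||_L² / ||u'||_L² = 5*sqrt(3)/18.
Sharp Poincaré constant on H^1_0(0, 5/3) is C_P = L/π = 5/(3*π), achieved by sin(3*π/5·x).
A polynomial bump cannot attain the sharp Poincaré constant (only the first sine eigenfunction does), so the ratio is strictly less than C_P, consistent with ||u||_L² ≤ C_P ||u'||_L².


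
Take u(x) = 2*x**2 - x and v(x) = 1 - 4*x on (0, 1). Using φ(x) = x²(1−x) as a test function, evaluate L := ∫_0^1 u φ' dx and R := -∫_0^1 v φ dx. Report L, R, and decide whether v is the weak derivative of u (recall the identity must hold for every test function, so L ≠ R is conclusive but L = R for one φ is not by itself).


LHS = -7/60, RHS = 7/60. No, v is not the weak derivative of u.

u(x) = 2*x**2 - x, classical derivative u'(x) = 4*x - 1.
φ(x) = x²(1−x), so φ'(x) = x*(2 - 3*x).
Note φ(0) = φ(1) = 0, so the boundary term u·φ vanishes.
LHS = ∫_0^1 u(x) φ'(x) dx = ∫_0^1 (-6*x^4 + 7*x^3 - 2*x^2) dx. Term by term:
  ∫_0^1 -6*x^4 dx = -6/5;  ∫_0^1 7*x^3 dx = 7/4;  ∫_0^1 -2*x^2 dx = -2/3.
Sum: -6/5 + 7/4 − 2/3 = -7/60.
So LHS = -7/60.
∫_0^1 v(x) φ(x) dx = ∫_0^1 (4*x^4 - 5*x^3 + x^2) dx. Term by term:
  ∫_0^1 4*x^4 dx = 4/5;  ∫_0^1 -5*x^3 dx = -5/4;  ∫_0^1 x^2 dx = 1/3.
Sum: 4/5 − 5/4 + 1/3 = -7/60.
So RHS = -∫_0^1 v(x) φ(x) dx = 7/60.
LHS − RHS = -7/30 ≠ 0, so the identity fails.
(For a valid weak derivative the identity must hold for EVERY test function, in particular this one. The failure shows v is NOT the weak derivative of u.)
Correct weak derivative would be u'(x) = 4*x - 1.


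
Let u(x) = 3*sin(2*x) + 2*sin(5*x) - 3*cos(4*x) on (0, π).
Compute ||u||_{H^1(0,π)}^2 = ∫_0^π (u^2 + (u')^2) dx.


||u||_{H^1(0,π)}^2 = -680/3 + 151*π

u'(x) = 12*sin(4*x) + 6*cos(2*x) + 10*cos(5*x).
Expand u² and (u')² and integrate term by term on (0, π), using: for integers n ≥ 1, ∫_0^π sin²(nx) dx = ∫_0^π cos²(nx) dx = π/2; for n ≠ n', ∫_0^π sin(nx)sin(n'x) dx = ∫_0^π cos(nx)cos(n'x) dx = 0; and by product-to-sum, ∫_0^π sin(nx)cos(n'x) dx = ½∫_0^π [sin((n+n')x) + sin((n−n')x)] dx, which is 0 when n+n' is even and 2n/(n²−n'²) when n+n' is odd (it need not vanish on (0, π)).
  u² squared terms: (-3)²·∫cos(4x)² dx = 9·π/2 = 9*π/2;  (2)²·∫sin(5x)² dx = 4·π/2 = 2*π;  (3)²·∫sin(2x)² dx = 9·π/2 = 9*π/2.
  u² cross terms: 2·(-3)·(2)·∫cos(4x)·sin(5x) dx = -12·(10/9) = -40/3;  2·(-3)·(3)·∫cos(4x)·sin(2x) dx = -18·(0) = 0;  2·(2)·(3)·∫sin(5x)·sin(2x) dx = 12·(0) = 0.
  So ∫_0^π u² dx = 9*π/2 + 2*π + 9*π/2 − 40/3 + 0 + 0 = -40/3 + 11*π.
  (u')² squared terms: (6)²·∫cos(2x)² dx = 36·π/2 = 18*π;  (10)²·∫cos(5x)² dx = 100·π/2 = 50*π;  (12)²·∫sin(4x)² dx = 144·π/2 = 72*π.
  (u')² cross terms: 2·(6)·(10)·∫cos(2x)·cos(5x) dx = 120·(0) = 0;  2·(6)·(12)·∫cos(2x)·sin(4x) dx = 144·(0) = 0;  2·(10)·(12)·∫cos(5x)·sin(4x) dx = 240·(-8/9) = -640/3.
  So ∫_0^π (u')² dx = 18*π + 50*π + 72*π + 0 + 0 − 640/3 = -640/3 + 140*π.
||u||_{H^1}^2 = (-40/3 + 11*π) + (-640/3 + 140*π) = -680/3 + 151*π.


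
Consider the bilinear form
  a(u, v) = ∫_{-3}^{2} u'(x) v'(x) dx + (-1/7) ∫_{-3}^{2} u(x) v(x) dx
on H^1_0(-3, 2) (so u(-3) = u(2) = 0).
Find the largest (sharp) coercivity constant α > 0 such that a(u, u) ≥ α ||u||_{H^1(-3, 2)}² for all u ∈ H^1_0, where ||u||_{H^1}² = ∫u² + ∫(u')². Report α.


α = (-25/7 + π^2)/(π^2 + 25)

Coercivity of a(·,·) on H^1_0(-3, 2) means a(u, u) ≥ α ||u||_{H^1}² for every u ∈ H^1_0.
The interval has length L = 5, and Poincaré/coercivity depend only on L. Here a(u, u) = ∫(u')² + (-1/7)·∫u².
Here c = -1/7 < 0 with |c| < (π/L)² = π^2/25, so coercivity still holds. The condition a(u,u) ≥ α||u||_{H^1}² reads (1−α)∫(u')² ≥ (α−c)∫u². Any admissible α is ≤ 1 (rapidly oscillating u have ∫u²/∫(u')² → 0), and α = 1 would force 0 ≥ (1−c)∫u², impossible since c < 1; so 1−α > 0. By the sharp Poincaré inequality on H^1_0 of an interval of length L, ∫(u')² ≥ (π/L)²∫u² with equality for the first sine mode sin(π(x−x₀)/L) (x₀ the left endpoint), so the inequality holds for all u iff (1−α)(π/L)² ≥ α − c, i.e. α ≤ ((π/L)² + c)/((π/L)² + 1) = (1 + c(L/π)²)/(1 + (L/π)²). (Direct route, valid since c ≤ 0: Poincaré gives c∫u² ≥ c(L/π)²∫(u')², so a(u,u) ≥ (1 + c(L/π)²)∫(u')², while ||u||_{H^1}² ≤ (1 + (L/π)²)∫(u')²; dividing yields the same α.) With (π/L)² = π^2/25 and c = -1/7, the largest admissible constant is α = ((π/L)² + c)/((π/L)² + 1).
Simplifying, α = (-25/7 + π^2)/(π^2 + 25).


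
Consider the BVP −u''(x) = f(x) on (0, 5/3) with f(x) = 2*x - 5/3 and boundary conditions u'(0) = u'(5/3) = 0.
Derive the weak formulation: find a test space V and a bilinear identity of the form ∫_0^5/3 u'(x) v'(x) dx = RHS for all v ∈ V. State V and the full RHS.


V = H^1(0, 5/3) (no boundary constraint on v; u is determined up to an additive constant); weak form: ∫_0^5/3 u'v' dx = ∫_0^5/3 (2*x - 5/3) v dx for all v ∈ V.

Multiply both sides by a test function v and integrate from 0 to 5/3:
  ∫_0^5/3 −u''(x) v(x) dx = ∫_0^5/3 f(x) v(x) dx.
Integrate the LHS by parts once:
  ∫_0^5/3 −u'' v dx = −[u'(x) v(x)]_0^5/3 + ∫_0^5/3 u'(x) v'(x) dx.
Thus ∫_0^5/3 u'(x) v'(x) dx = ∫_0^5/3 f(x) v(x) dx + [u'(x) v(x)]_0^5/3.
Choose V so that boundary terms are either known or forced to vanish.
u has homogeneous Neumann: u'(0) = u'(5/3) = 0. So [u' v]_0^5/3 = 0·v(5/3) − 0·v(0) = 0 for any v; take V = H^1(0, 5/3).
Weak formulation: find u (satisfying any essential BC) such that ∫_0^5/3 u'(x) v'(x) dx = ∫_0^5/3 f v dx for all v ∈ V (homogeneous Neumann, so boundary terms vanish).
Substituting f(x) = 2*x - 5/3, the right-hand side is ∫_0^5/3 (2*x - 5/3) v dx.
Compatibility check (pure Neumann): taking v ≡ 1 ∈ V gives 0 = ∫_0^5/3 f dx + (0) − (0), i.e. ∫_0^5/3 f dx must equal u'(0) − u'(5/3) = 0. Indeed ∫_0^5/3 (2*x - 5/3) dx = 0, so the data are compatible. The solution is then unique only up to an additive constant (fix it e.g. by requiring ∫_0^5/3 u dx = 0).


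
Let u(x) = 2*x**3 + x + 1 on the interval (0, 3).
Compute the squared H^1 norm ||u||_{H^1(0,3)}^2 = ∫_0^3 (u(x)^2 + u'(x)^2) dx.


||u||_{H^1}^2 = 23847/7

The H^1 norm (squared) on an interval (0, L) is
  ||u||_{H^1}^2 = ∫_0^L u(x)^2 dx + ∫_0^L u'(x)^2 dx.
Compute u'(x) = 6*x**2 + 1.
Then u(x)^2 = 4*x**6 + 4*x**4 + 4*x**3 + x**2 + 2*x + 1 and u'(x)^2 = 36*x**4 + 12*x**2 + 1.
Integrate each monomial from 0 to 3 using ∫_0^3 c·x^n dx = c·3^(n+1)/(n+1):
  ∫_0^3 u(x)^2 dx = ∫_0^3 (4*x^6 + 4*x^4 + 4*x^3 + x^2 + 2*x + 1) dx. Term by term:
    ∫_0^3 4*x^6 dx = 8748/7;  ∫_0^3 4*x^4 dx = 972/5;  ∫_0^3 4*x^3 dx = 81;
    ∫_0^3 x^2 dx = 9;  ∫_0^3 2*x dx = 9;  ∫_0^3 1 dx = 3.
  Sum: 8748/7 + 972/5 + 81 + 9 + 9 + 3 = 54114/35.
  ∫_0^3 u'(x)^2 dx = ∫_0^3 (36*x^4 + 12*x^2 + 1) dx. Term by term:
    ∫_0^3 36*x^4 dx = 8748/5;  ∫_0^3 12*x^2 dx = 108;  ∫_0^3 1 dx = 3.
  Sum: 8748/5 + 108 + 3 = 9303/5.
Adding: ||u||_{H^1}^2 = 54114/35 + 9303/5 = 23847/7.


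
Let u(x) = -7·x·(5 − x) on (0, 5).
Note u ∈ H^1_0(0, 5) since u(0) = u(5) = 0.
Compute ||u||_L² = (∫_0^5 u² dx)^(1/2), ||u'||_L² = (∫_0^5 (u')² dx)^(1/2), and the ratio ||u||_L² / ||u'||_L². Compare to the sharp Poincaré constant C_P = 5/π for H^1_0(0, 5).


||u||_L² / ||u'||_L² = sqrt(10)/2 < C_P = 5/π.

u(x) = -7·x·(5 − x), so u'(x) = 14*x - 35.
u(x) = -7·x·(5 − x) vanishes at x = 0 and x = 5, so u ∈ H^1_0(0, 5). Differentiate via the product rule and integrate the resulting polynomials term by term.
  ∫_0^5 u² dx = ∫_0^5 (49*x^4 - 490*x^3 + 1225*x^2) dx. Term by term:
    ∫_0^5 49*x^4 dx = 30625;  ∫_0^5 -490*x^3 dx = -153125/2;  ∫_0^5 1225*x^2 dx = 153125/3.
  Sum: 30625 − 153125/2 + 153125/3 = 30625/6.
  ∫_0^5 (u')² dx = ∫_0^5 (196*x^2 - 980*x + 1225) dx. Term by term:
    ∫_0^5 196*x^2 dx = 24500/3;  ∫_0^5 -980*x dx = -12250;  ∫_0^5 1225 dx = 6125.
  Sum: 24500/3 − 12250 + 6125 = 6125/3.
∫_0^5 u² dx = 30625/6, so ||u||_L² = 175*sqrt(6)/6.
∫_0^5 (u')² dx = 6125/3, so ||u'||_L² = 35*sqrt(15)/3.
Ratio ||u||_L² / ||u'||_L² = sqrt(10)/2.
Sharp Poincaré constant on H^1_0(0, 5) is C_P = L/π = 5/π, achieved by sin(π/5·x).
A polynomial bump cannot attain the sharp Poincaré constant (only the first sine eigenfunction does), so the ratio is strictly less than C_P, consistent with ||u||_L² ≤ C_P ||u'||_L².
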